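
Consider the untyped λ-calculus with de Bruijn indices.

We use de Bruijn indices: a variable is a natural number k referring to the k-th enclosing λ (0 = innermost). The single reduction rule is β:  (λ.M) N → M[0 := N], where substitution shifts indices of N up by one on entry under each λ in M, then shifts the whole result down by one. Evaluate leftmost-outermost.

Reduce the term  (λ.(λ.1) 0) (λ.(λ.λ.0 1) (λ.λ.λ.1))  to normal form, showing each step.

Answer: normal form = λ.λ.0 (λ.λ.λ.1)  (in 3 steps)

Derivation:
  start: (λ.(λ.1) 0) (λ.(λ.λ.0 1) (λ.λ.λ.1))
  [1] (λ.λ.(λ.λ.0 1) (λ.λ.λ.1)) (λ.(λ.λ.0 1) (λ.λ.λ.1))
  [2] λ.(λ.λ.0 1) (λ.λ.λ.1)
  [3] λ.λ.0 (λ.λ.λ.1)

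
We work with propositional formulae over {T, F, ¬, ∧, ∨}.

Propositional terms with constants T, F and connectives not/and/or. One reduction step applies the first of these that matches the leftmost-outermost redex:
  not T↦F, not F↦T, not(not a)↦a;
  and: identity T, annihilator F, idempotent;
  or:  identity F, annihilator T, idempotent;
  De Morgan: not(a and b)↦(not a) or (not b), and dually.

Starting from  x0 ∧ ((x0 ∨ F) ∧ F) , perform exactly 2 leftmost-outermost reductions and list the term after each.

  start: x0 ∧ ((x0 ∨ F) ∧ F)
  step 1: x0 ∧ F
  step 2: F

Answer: after 2 steps: F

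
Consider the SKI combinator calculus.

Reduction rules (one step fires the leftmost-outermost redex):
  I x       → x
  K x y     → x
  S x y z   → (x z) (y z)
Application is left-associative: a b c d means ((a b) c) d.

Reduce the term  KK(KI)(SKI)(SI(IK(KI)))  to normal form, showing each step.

Answer: normal form = SKI  (in 2 steps)

Working:
  start: KK(KI)(SKI)(SI(IK(KI)))
  step 1: K(SKI)(SI(IK(KI)))
  step 2: SKI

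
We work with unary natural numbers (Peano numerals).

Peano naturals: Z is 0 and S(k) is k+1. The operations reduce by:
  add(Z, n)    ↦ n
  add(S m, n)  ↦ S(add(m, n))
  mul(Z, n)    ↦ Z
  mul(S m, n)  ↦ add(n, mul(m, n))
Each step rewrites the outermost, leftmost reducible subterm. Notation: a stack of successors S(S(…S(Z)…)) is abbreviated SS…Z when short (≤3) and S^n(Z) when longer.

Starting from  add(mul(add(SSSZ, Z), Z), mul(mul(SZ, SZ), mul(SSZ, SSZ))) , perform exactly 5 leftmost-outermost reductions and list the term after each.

  start: add(mul(add(SSSZ, Z), Z), mul(mul(SZ, SZ), mul(SSZ, SSZ)))
  step 1: add(mul(S(add(SSZ, Z)), Z), mul(mul(SZ, SZ), mul(SSZ, SSZ)))
  step 2: add(add(Z, mul(add(SSZ, Z), Z)), mul(mul(SZ, SZ), mul(SSZ, SSZ)))
  step 3: add(mul(add(SSZ, Z), Z), mul(mul(SZ, SZ), mul(SSZ, SSZ)))
  step 4: add(mul(S(add(SZ, Z)), Z), mul(mul(SZ, SZ), mul(SSZ, SSZ)))
  step 5: add(add(Z, mul(add(SZ, Z), Z)), mul(mul(SZ, SZ), mul(SSZ, SSZ)))

Answer: after 5 steps: add(add(Z, mul(add(SZ, Z), Z)), mul(mul(SZ, SZ), mul(SSZ, SSZ)))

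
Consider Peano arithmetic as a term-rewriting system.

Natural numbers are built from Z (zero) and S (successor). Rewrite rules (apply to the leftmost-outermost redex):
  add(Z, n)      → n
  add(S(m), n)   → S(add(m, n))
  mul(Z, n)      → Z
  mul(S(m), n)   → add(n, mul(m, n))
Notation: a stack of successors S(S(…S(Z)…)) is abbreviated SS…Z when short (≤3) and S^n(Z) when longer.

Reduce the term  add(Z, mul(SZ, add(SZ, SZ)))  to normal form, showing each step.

  start: add(Z, mul(SZ, add(SZ, SZ)))
  →1  mul(SZ, add(SZ, SZ))
  →2  add(add(SZ, SZ), mul(Z, add(SZ, SZ)))
  →3  add(S(add(Z, SZ)), mul(Z, add(SZ, SZ)))
  →4  S(add(add(Z, SZ), mul(Z, add(SZ, SZ))))
  →5  S(add(SZ, mul(Z, add(SZ, SZ))))
  →6  S(S(add(Z, mul(Z, add(SZ, SZ)))))
  →7  S(S(mul(Z, add(SZ, SZ))))
  →8  SSZ

Answer: normal form = SSZ  (in 8 steps)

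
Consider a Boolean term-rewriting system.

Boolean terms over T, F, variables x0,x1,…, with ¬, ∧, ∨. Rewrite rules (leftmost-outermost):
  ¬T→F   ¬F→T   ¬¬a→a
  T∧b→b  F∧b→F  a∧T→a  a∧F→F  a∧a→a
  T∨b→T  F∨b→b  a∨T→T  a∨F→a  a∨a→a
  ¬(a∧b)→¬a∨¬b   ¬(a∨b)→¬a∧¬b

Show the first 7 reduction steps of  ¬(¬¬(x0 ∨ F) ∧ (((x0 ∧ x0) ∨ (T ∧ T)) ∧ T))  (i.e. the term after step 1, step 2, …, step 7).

Answer: after 7 steps: ¬x0 ∨ ((¬(x0 ∧ x0) ∧ ¬(T ∧ T)) ∨ ¬T)

Working:
  start: ¬(¬¬(x0 ∨ F) ∧ (((x0 ∧ x0) ∨ (T ∧ T)) ∧ T))
  step 1: ¬¬¬(x0 ∨ F) ∨ ¬(((x0 ∧ x0) ∨ (T ∧ T)) ∧ T)
  step 2: ¬(x0 ∨ F) ∨ ¬(((x0 ∧ x0) ∨ (T ∧ T)) ∧ T)
  step 3: (¬x0 ∧ ¬F) ∨ ¬(((x0 ∧ x0) ∨ (T ∧ T)) ∧ T)
  step 4: (¬x0 ∧ T) ∨ ¬(((x0 ∧ x0) ∨ (T ∧ T)) ∧ T)
  step 5: ¬x0 ∨ ¬(((x0 ∧ x0) ∨ (T ∧ T)) ∧ T)
  step 6: ¬x0 ∨ (¬((x0 ∧ x0) ∨ (T ∧ T)) ∨ ¬T)
  step 7: ¬x0 ∨ ((¬(x0 ∧ x0) ∧ ¬(T ∧ T)) ∨ ¬T)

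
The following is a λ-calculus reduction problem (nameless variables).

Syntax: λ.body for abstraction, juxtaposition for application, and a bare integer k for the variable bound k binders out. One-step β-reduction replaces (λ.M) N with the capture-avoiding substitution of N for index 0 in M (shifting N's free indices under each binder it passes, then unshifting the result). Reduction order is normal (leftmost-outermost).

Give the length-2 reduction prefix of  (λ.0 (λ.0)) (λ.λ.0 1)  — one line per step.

  start: (λ.0 (λ.0)) (λ.λ.0 1)
  →1  (λ.λ.0 1) (λ.0)
  →2  λ.0 (λ.0)

Answer: after 2 steps: λ.0 (λ.0)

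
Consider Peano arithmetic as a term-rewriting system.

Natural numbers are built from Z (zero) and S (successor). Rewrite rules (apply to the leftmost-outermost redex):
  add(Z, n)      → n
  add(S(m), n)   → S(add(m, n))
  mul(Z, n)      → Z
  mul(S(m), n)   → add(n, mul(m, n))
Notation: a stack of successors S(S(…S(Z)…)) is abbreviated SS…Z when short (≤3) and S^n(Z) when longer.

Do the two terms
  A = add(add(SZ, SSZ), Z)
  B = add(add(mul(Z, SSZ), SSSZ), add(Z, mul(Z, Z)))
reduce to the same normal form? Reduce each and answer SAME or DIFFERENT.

Answer: SAME — A ⇓ SSSZ, B ⇓ SSSZ

Derivation:
Term A:
  start: add(add(SZ, SSZ), Z)
  [1] add(S(add(Z, SSZ)), Z)
  [2] S(add(add(Z, SSZ), Z))
  [3] S(add(SSZ, Z))
  [4] S(S(add(SZ, Z)))
  [5] S(S(S(add(Z, Z))))
  [6] SSSZ

Term B:
  start: add(add(mul(Z, SSZ), SSSZ), add(Z, mul(Z, Z)))
  [1] add(add(Z, SSSZ), add(Z, mul(Z, Z)))
  [2] add(SSSZ, add(Z, mul(Z, Z)))
  [3] S(add(SSZ, add(Z, mul(Z, Z))))
  [4] S(S(add(SZ, add(Z, mul(Z, Z)))))
  [5] S(S(S(add(Z, add(Z, mul(Z, Z))))))
  [6] S(S(S(add(Z, mul(Z, Z)))))
  [7] S(S(S(mul(Z, Z))))
  [8] SSSZ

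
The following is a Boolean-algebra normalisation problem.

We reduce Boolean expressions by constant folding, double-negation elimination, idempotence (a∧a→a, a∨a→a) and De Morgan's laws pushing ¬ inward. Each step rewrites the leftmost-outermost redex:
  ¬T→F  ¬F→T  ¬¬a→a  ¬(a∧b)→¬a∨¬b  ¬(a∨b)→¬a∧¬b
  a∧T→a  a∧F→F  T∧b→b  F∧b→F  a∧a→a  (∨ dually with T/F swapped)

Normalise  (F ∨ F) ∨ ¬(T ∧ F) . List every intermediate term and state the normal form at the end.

Answer: normal form = T  (in 6 steps)

Working:
  start: (F ∨ F) ∨ ¬(T ∧ F)
  step 1: F ∨ ¬(T ∧ F)
  step 2: ¬(T ∧ F)
  step 3: ¬T ∨ ¬F
  step 4: F ∨ ¬F
  step 5: ¬F
  step 6: T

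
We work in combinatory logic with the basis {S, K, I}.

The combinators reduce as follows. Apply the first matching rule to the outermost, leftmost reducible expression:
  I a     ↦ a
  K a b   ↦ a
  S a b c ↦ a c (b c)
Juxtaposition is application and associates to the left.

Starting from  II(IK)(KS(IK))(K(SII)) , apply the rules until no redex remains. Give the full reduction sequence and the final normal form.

Answer: normal form = S  (in 5 steps)

Derivation:
  start: II(IK)(KS(IK))(K(SII))
  →1  I(IK)(KS(IK))(K(SII))
  →2  IK(KS(IK))(K(SII))
  →3  K(KS(IK))(K(SII))
  →4  KS(IK)
  →5  S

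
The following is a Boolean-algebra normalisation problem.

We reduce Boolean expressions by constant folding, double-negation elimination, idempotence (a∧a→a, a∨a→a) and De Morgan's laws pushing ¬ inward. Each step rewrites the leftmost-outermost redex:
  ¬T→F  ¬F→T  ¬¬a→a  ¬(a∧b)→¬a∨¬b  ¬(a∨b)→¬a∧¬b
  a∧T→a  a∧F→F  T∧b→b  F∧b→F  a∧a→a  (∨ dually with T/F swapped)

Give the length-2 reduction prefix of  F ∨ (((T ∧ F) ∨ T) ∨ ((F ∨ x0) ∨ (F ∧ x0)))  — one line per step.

  start: F ∨ (((T ∧ F) ∨ T) ∨ ((F ∨ x0) ∨ (F ∧ x0)))
  step 1: ((T ∧ F) ∨ T) ∨ ((F ∨ x0) ∨ (F ∧ x0))
  step 2: T ∨ ((F ∨ x0) ∨ (F ∧ x0))

Answer: after 2 steps: T ∨ ((F ∨ x0) ∨ (F ∧ x0))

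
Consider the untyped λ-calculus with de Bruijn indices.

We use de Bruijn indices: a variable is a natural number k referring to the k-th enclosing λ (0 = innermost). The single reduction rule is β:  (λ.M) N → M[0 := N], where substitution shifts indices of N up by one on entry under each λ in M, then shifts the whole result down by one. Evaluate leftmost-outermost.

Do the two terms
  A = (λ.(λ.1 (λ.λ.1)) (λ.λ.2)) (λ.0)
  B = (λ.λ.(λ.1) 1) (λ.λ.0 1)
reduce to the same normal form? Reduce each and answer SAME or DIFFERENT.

Term A:
  start: (λ.(λ.1 (λ.λ.1)) (λ.λ.2)) (λ.0)
  →1  (λ.(λ.0) (λ.λ.1)) (λ.λ.λ.0)
  →2  (λ.0) (λ.λ.1)
  →3  λ.λ.1

Term B:
  start: (λ.λ.(λ.1) 1) (λ.λ.0 1)
  →1  λ.(λ.1) (λ.λ.0 1)
  →2  λ.0

Answer: DIFFERENT — A ⇓ λ.λ.1, B ⇓ λ.0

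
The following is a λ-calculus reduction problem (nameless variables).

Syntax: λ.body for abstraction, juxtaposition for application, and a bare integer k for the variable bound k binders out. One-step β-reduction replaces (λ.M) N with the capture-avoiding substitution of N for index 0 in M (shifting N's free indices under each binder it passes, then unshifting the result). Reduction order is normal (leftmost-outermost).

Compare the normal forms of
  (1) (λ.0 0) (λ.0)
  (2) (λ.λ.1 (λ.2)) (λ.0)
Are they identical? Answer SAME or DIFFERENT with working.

Term A:
  start: (λ.0 0) (λ.0)
  step 1: (λ.0) (λ.0)
  step 2: λ.0

Term B:
  start: (λ.λ.1 (λ.2)) (λ.0)
  step 1: λ.(λ.0) (λ.λ.0)
  step 2: λ.λ.λ.0

Answer: DIFFERENT — A ⇓ λ.0, B ⇓ λ.λ.λ.0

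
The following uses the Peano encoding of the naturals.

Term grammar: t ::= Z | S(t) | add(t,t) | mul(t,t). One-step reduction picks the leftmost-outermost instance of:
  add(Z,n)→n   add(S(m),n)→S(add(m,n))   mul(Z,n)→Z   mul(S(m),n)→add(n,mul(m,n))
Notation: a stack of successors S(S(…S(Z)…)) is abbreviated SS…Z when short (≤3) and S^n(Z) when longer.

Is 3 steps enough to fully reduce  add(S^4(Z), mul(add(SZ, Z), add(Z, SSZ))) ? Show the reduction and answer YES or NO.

  start: add(S^4(Z), mul(add(SZ, Z), add(Z, SSZ)))
  [1] S(add(SSSZ, mul(add(SZ, Z), add(Z, SSZ))))
  [2] S(S(add(SSZ, mul(add(SZ, Z), add(Z, SSZ)))))
  [3] S(S(S(add(SZ, mul(add(SZ, Z), add(Z, SSZ))))))

Answer: NO — after 3 steps the term is S(S(S(add(SZ, mul(add(SZ, Z), add(Z, SSZ)))))), not yet normal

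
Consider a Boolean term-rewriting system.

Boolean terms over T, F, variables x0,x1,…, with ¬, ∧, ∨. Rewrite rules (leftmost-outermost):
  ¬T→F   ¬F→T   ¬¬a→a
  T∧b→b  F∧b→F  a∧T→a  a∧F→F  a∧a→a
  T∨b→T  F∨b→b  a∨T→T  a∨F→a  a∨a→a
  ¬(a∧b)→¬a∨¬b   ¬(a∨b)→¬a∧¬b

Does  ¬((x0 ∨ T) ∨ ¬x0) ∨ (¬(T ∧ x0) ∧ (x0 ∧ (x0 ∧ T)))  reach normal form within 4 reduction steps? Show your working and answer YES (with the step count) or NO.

  start: ¬((x0 ∨ T) ∨ ¬x0) ∨ (¬(T ∧ x0) ∧ (x0 ∧ (x0 ∧ T)))
  →1  (¬(x0 ∨ T) ∧ ¬¬x0) ∨ (¬(T ∧ x0) ∧ (x0 ∧ (x0 ∧ T)))
  →2  ((¬x0 ∧ ¬T) ∧ ¬¬x0) ∨ (¬(T ∧ x0) ∧ (x0 ∧ (x0 ∧ T)))
  →3  ((¬x0 ∧ F) ∧ ¬¬x0) ∨ (¬(T ∧ x0) ∧ (x0 ∧ (x0 ∧ T)))
  →4  (F ∧ ¬¬x0) ∨ (¬(T ∧ x0) ∧ (x0 ∧ (x0 ∧ T)))

Answer: NO — after 4 steps the term is (F ∧ ¬¬x0) ∨ (¬(T ∧ x0) ∧ (x0 ∧ (x0 ∧ T))), not yet normal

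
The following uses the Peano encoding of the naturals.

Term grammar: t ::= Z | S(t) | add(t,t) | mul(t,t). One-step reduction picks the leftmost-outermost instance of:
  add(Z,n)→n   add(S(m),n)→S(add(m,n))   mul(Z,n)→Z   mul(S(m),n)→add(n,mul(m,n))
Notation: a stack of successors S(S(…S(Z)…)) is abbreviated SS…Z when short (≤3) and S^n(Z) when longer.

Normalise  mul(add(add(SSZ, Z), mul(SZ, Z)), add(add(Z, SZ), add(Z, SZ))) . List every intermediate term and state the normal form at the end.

Answer: normal form = S^4(Z)  (in 26 steps)

Working:
  start: mul(add(add(SSZ, Z), mul(SZ, Z)), add(add(Z, SZ), add(Z, SZ)))
  step 1: mul(add(S(add(SZ, Z)), mul(SZ, Z)), add(add(Z, SZ), add(Z, SZ)))
  step 2: mul(S(add(add(SZ, Z), mul(SZ, Z))), add(add(Z, SZ), add(Z, SZ)))
  step 3: add(add(add(Z, SZ), add(Z, SZ)), mul(add(add(SZ, Z), mul(SZ, Z)), add(add(Z, SZ), add(Z, SZ))))
  step 4: add(add(SZ, add(Z, SZ)), mul(add(add(SZ, Z), mul(SZ, Z)), add(add(Z, SZ), add(Z, SZ))))
  step 5: add(S(add(Z, add(Z, SZ))), mul(add(add(SZ, Z), mul(SZ, Z)), add(add(Z, SZ), add(Z, SZ))))
  step 6: S(add(add(Z, add(Z, SZ)), mul(add(add(SZ, Z), mul(SZ, Z)), add(add(Z, SZ), add(Z, SZ)))))
  step 7: S(add(add(Z, SZ), mul(add(add(SZ, Z), mul(SZ, Z)), add(add(Z, SZ), add(Z, SZ)))))
  step 8: S(add(SZ, mul(add(add(SZ, Z), mul(SZ, Z)), add(add(Z, SZ), add(Z, SZ)))))
  step 9: S(S(add(Z, mul(add(add(SZ, Z), mul(SZ, Z)), add(add(Z, SZ), add(Z, SZ))))))
  step 10: S(S(mul(add(add(SZ, Z), mul(SZ, Z)), add(add(Z, SZ), add(Z, SZ)))))
  step 11: S(S(mul(add(S(add(Z, Z)), mul(SZ, Z)), add(add(Z, SZ), add(Z, SZ)))))
  step 12: S(S(mul(S(add(add(Z, Z), mul(SZ, Z))), add(add(Z, SZ), add(Z, SZ)))))
  step 13: S(S(add(add(add(Z, SZ), add(Z, SZ)), mul(add(add(Z, Z), mul(SZ, Z)), add(add(Z, SZ), add(Z, SZ))))))
  step 14: S(S(add(add(SZ, add(Z, SZ)), mul(add(add(Z, Z), mul(SZ, Z)), add(add(Z, SZ), add(Z, SZ))))))
  step 15: S(S(add(S(add(Z, add(Z, SZ))), mul(add(add(Z, Z), mul(SZ, Z)), add(add(Z, SZ), add(Z, SZ))))))
  step 16: S(S(S(add(add(Z, add(Z, SZ)), mul(add(add(Z, Z), mul(SZ, Z)), add(add(Z, SZ), add(Z, SZ)))))))
  step 17: S(S(S(add(add(Z, SZ), mul(add(add(Z, Z), mul(SZ, Z)), add(add(Z, SZ), add(Z, SZ)))))))
  step 18: S(S(S(add(SZ, mul(add(add(Z, Z), mul(SZ, Z)), add(add(Z, SZ), add(Z, SZ)))))))
  step 19: S(S(S(S(add(Z, mul(add(add(Z, Z), mul(SZ, Z)), add(add(Z, SZ), add(Z, SZ))))))))
  step 20: S(S(S(S(mul(add(add(Z, Z), mul(SZ, Z)), add(add(Z, SZ), add(Z, SZ)))))))
  step 21: S(S(S(S(mul(add(Z, mul(SZ, Z)), add(add(Z, SZ), add(Z, SZ)))))))
  step 22: S(S(S(S(mul(mul(SZ, Z), add(add(Z, SZ), add(Z, SZ)))))))
  step 23: S(S(S(S(mul(add(Z, mul(Z, Z)), add(add(Z, SZ), add(Z, SZ)))))))
  step 24: S(S(S(S(mul(mul(Z, Z), add(add(Z, SZ), add(Z, SZ)))))))
  step 25: S(S(S(S(mul(Z, add(add(Z, SZ), add(Z, SZ)))))))
  step 26: S^4(Z)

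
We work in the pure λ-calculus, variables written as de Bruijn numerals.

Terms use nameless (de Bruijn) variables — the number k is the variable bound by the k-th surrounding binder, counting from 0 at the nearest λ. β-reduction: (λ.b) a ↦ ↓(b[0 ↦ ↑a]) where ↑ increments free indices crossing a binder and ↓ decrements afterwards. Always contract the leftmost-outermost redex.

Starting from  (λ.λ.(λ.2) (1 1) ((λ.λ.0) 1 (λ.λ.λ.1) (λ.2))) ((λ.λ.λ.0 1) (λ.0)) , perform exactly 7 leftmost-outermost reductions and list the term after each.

  start: (λ.λ.(λ.2) (1 1) ((λ.λ.0) 1 (λ.λ.λ.1) (λ.2))) ((λ.λ.λ.0 1) (λ.0))
  →1  λ.(λ.(λ.λ.λ.0 1) (λ.0)) ((λ.λ.λ.0 1) (λ.0) ((λ.λ.λ.0 1) (λ.0))) ((λ.λ.0) ((λ.λ.λ.0 1) (λ.0)) (λ.λ.λ.1) (λ.(λ.λ.λ.0 1) (λ.0)))
  →2  λ.(λ.λ.λ.0 1) (λ.0) ((λ.λ.0) ((λ.λ.λ.0 1) (λ.0)) (λ.λ.λ.1) (λ.(λ.λ.λ.0 1) (λ.0)))
  →3  λ.(λ.λ.0 1) ((λ.λ.0) ((λ.λ.λ.0 1) (λ.0)) (λ.λ.λ.1) (λ.(λ.λ.λ.0 1) (λ.0)))
  →4  λ.λ.0 ((λ.λ.0) ((λ.λ.λ.0 1) (λ.0)) (λ.λ.λ.1) (λ.(λ.λ.λ.0 1) (λ.0)))
  →5  λ.λ.0 ((λ.0) (λ.λ.λ.1) (λ.(λ.λ.λ.0 1) (λ.0)))
  →6  λ.λ.0 ((λ.λ.λ.1) (λ.(λ.λ.λ.0 1) (λ.0)))
  →7  λ.λ.0 (λ.λ.1)

Answer: after 7 steps: λ.λ.0 (λ.λ.1)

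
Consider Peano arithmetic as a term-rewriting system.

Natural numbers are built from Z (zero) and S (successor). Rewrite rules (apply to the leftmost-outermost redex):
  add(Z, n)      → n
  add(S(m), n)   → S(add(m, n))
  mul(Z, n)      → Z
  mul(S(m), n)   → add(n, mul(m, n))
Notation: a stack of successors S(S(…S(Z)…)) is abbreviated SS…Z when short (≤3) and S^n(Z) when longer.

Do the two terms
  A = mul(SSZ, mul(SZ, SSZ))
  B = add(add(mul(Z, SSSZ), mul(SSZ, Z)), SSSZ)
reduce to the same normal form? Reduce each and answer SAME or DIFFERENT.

Answer: DIFFERENT — A ⇓ S^4(Z), B ⇓ SSSZ

Reduction:
Term A:
  start: mul(SSZ, mul(SZ, SSZ))
  [1] add(mul(SZ, SSZ), mul(SZ, mul(SZ, SSZ)))
  [2] add(add(SSZ, mul(Z, SSZ)), mul(SZ, mul(SZ, SSZ)))
  [3] add(S(add(SZ, mul(Z, SSZ))), mul(SZ, mul(SZ, SSZ)))
  [4] S(add(add(SZ, mul(Z, SSZ)), mul(SZ, mul(SZ, SSZ))))
  [5] S(add(S(add(Z, mul(Z, SSZ))), mul(SZ, mul(SZ, SSZ))))
  [6] S(S(add(add(Z, mul(Z, SSZ)), mul(SZ, mul(SZ, SSZ)))))
  [7] S(S(add(mul(Z, SSZ), mul(SZ, mul(SZ, SSZ)))))
  [8] S(S(add(Z, mul(SZ, mul(SZ, SSZ)))))
  [9] S(S(mul(SZ, mul(SZ, SSZ))))
  [10] S(S(add(mul(SZ, SSZ), mul(Z, mul(SZ, SSZ)))))
  [11] S(S(add(add(SSZ, mul(Z, SSZ)), mul(Z, mul(SZ, SSZ)))))
  [12] S(S(add(S(add(SZ, mul(Z, SSZ))), mul(Z, mul(SZ, SSZ)))))
  [13] S(S(S(add(add(SZ, mul(Z, SSZ)), mul(Z, mul(SZ, SSZ))))))
  [14] S(S(S(add(S(add(Z, mul(Z, SSZ))), mul(Z, mul(SZ, SSZ))))))
  [15] S(S(S(S(add(add(Z, mul(Z, SSZ)), mul(Z, mul(SZ, SSZ)))))))
  [16] S(S(S(S(add(mul(Z, SSZ), mul(Z, mul(SZ, SSZ)))))))
  [17] S(S(S(S(add(Z, mul(Z, mul(SZ, SSZ)))))))
  [18] S(S(S(S(mul(Z, mul(SZ, SSZ))))))
  [19] S^4(Z)

Term B:
  start: add(add(mul(Z, SSSZ), mul(SSZ, Z)), SSSZ)
  [1] add(add(Z, mul(SSZ, Z)), SSSZ)
  [2] add(mul(SSZ, Z), SSSZ)
  [3] add(add(Z, mul(SZ, Z)), SSSZ)
  [4] add(mul(SZ, Z), SSSZ)
  [5] add(add(Z, mul(Z, Z)), SSSZ)
  [6] add(mul(Z, Z), SSSZ)
  [7] add(Z, SSSZ)
  [8] SSSZ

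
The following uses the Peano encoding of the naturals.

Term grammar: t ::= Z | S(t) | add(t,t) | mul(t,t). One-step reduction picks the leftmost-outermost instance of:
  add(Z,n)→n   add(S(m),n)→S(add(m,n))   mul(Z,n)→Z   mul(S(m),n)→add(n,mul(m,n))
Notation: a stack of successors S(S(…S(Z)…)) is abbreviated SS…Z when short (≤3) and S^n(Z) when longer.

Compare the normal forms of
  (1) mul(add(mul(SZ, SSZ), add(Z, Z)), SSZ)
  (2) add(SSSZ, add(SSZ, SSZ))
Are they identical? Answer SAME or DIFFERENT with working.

Term A:
  start: mul(add(mul(SZ, SSZ), add(Z, Z)), SSZ)
  [1] mul(add(add(SSZ, mul(Z, SSZ)), add(Z, Z)), SSZ)
  [2] mul(add(S(add(SZ, mul(Z, SSZ))), add(Z, Z)), SSZ)
  [3] mul(S(add(add(SZ, mul(Z, SSZ)), add(Z, Z))), SSZ)
  [4] add(SSZ, mul(add(add(SZ, mul(Z, SSZ)), add(Z, Z)), SSZ))
  [5] S(add(SZ, mul(add(add(SZ, mul(Z, SSZ)), add(Z, Z)), SSZ)))
  [6] S(S(add(Z, mul(add(add(SZ, mul(Z, SSZ)), add(Z, Z)), SSZ))))
  [7] S(S(mul(add(add(SZ, mul(Z, SSZ)), add(Z, Z)), SSZ)))
  [8] S(S(mul(add(S(add(Z, mul(Z, SSZ))), add(Z, Z)), SSZ)))
  [9] S(S(mul(S(add(add(Z, mul(Z, SSZ)), add(Z, Z))), SSZ)))
  [10] S(S(add(SSZ, mul(add(add(Z, mul(Z, SSZ)), add(Z, Z)), SSZ))))
  [11] S(S(S(add(SZ, mul(add(add(Z, mul(Z, SSZ)), add(Z, Z)), SSZ)))))
  [12] S(S(S(S(add(Z, mul(add(add(Z, mul(Z, SSZ)), add(Z, Z)), SSZ))))))
  [13] S(S(S(S(mul(add(add(Z, mul(Z, SSZ)), add(Z, Z)), SSZ)))))
  [14] S(S(S(S(mul(add(mul(Z, SSZ), add(Z, Z)), SSZ)))))
  [15] S(S(S(S(mul(add(Z, add(Z, Z)), SSZ)))))
  [16] S(S(S(S(mul(add(Z, Z), SSZ)))))
  [17] S(S(S(S(mul(Z, SSZ)))))
  [18] S^4(Z)

Term B:
  start: add(SSSZ, add(SSZ, SSZ))
  [1] S(add(SSZ, add(SSZ, SSZ)))
  [2] S(S(add(SZ, add(SSZ, SSZ))))
  [3] S(S(S(add(Z, add(SSZ, SSZ)))))
  [4] S(S(S(add(SSZ, SSZ))))
  [5] S(S(S(S(add(SZ, SSZ)))))
  [6] S(S(S(S(S(add(Z, SSZ))))))
  [7] S^7(Z)

Answer: DIFFERENT — A ⇓ S^4(Z), B ⇓ S^7(Z)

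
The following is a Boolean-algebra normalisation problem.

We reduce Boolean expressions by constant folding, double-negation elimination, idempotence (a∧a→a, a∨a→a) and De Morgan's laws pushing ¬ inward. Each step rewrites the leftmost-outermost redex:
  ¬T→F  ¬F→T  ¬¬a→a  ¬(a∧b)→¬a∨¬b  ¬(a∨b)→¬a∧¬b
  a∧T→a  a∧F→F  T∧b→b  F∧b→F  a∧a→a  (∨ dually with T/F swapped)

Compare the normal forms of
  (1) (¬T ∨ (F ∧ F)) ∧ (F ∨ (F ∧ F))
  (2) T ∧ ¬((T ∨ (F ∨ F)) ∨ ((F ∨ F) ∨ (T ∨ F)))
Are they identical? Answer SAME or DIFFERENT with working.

Answer: SAME — A ⇓ F, B ⇓ F

Derivation:
Term A:
  start: (¬T ∨ (F ∧ F)) ∧ (F ∨ (F ∧ F))
  [1] (F ∨ (F ∧ F)) ∧ (F ∨ (F ∧ F))
  [2] F ∨ (F ∧ F)
  [3] F ∧ F
  [4] F

Term B:
  start: T ∧ ¬((T ∨ (F ∨ F)) ∨ ((F ∨ F) ∨ (T ∨ F)))
  [1] ¬((T ∨ (F ∨ F)) ∨ ((F ∨ F) ∨ (T ∨ F)))
  [2] ¬(T ∨ (F ∨ F)) ∧ ¬((F ∨ F) ∨ (T ∨ F))
  [3] (¬T ∧ ¬(F ∨ F)) ∧ ¬((F ∨ F) ∨ (T ∨ F))
  [4] (F ∧ ¬(F ∨ F)) ∧ ¬((F ∨ F) ∨ (T ∨ F))
  [5] F ∧ ¬((F ∨ F) ∨ (T ∨ F))
  [6] F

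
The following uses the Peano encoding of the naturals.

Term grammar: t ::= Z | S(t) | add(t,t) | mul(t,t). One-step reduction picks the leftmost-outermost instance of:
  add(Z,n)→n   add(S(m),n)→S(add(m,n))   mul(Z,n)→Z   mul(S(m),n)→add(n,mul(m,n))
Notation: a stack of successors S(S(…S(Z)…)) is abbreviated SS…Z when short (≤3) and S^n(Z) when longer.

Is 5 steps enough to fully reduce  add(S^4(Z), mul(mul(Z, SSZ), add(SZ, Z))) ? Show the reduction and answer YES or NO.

  start: add(S^4(Z), mul(mul(Z, SSZ), add(SZ, Z)))
  [1] S(add(SSSZ, mul(mul(Z, SSZ), add(SZ, Z))))
  [2] S(S(add(SSZ, mul(mul(Z, SSZ), add(SZ, Z)))))
  [3] S(S(S(add(SZ, mul(mul(Z, SSZ), add(SZ, Z))))))
  [4] S(S(S(S(add(Z, mul(mul(Z, SSZ), add(SZ, Z)))))))
  [5] S(S(S(S(mul(mul(Z, SSZ), add(SZ, Z))))))

Answer: NO — after 5 steps the term is S(S(S(S(mul(mul(Z, SSZ), add(SZ, Z)))))), not yet normal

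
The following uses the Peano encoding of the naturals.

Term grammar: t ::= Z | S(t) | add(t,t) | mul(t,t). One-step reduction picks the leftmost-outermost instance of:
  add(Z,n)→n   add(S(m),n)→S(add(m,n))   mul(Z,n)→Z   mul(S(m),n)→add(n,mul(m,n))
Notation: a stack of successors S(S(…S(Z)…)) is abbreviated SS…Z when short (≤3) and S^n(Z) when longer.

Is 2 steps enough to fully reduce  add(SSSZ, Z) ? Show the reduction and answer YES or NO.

  start: add(SSSZ, Z)
  →1  S(add(SSZ, Z))
  →2  S(S(add(SZ, Z)))

Answer: NO — after 2 steps the term is S(S(add(SZ, Z))), not yet normal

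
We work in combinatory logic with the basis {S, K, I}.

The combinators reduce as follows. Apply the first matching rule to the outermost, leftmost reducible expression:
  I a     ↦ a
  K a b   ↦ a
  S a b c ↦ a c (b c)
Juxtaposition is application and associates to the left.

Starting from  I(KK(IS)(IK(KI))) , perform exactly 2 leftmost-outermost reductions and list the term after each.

Answer: after 2 steps: K(IK(KI))

Working:
  start: I(KK(IS)(IK(KI)))
  step 1: KK(IS)(IK(KI))
  step 2: K(IK(KI))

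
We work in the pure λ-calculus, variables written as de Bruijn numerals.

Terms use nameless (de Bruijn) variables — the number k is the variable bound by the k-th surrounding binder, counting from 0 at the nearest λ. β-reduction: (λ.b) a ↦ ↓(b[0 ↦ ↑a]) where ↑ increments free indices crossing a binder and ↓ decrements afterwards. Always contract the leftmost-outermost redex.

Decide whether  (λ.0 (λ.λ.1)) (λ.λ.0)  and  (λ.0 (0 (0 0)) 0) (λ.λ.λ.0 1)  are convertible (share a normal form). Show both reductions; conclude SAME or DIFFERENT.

Answer: DIFFERENT — A ⇓ λ.0, B ⇓ λ.0 (λ.λ.λ.0 1)

Derivation:
Term A:
  start: (λ.0 (λ.λ.1)) (λ.λ.0)
  [1] (λ.λ.0) (λ.λ.1)
  [2] λ.0

Term B:
  start: (λ.0 (0 (0 0)) 0) (λ.λ.λ.0 1)
  [1] (λ.λ.λ.0 1) ((λ.λ.λ.0 1) ((λ.λ.λ.0 1) (λ.λ.λ.0 1))) (λ.λ.λ.0 1)
  [2] (λ.λ.0 1) (λ.λ.λ.0 1)
  [3] λ.0 (λ.λ.λ.0 1)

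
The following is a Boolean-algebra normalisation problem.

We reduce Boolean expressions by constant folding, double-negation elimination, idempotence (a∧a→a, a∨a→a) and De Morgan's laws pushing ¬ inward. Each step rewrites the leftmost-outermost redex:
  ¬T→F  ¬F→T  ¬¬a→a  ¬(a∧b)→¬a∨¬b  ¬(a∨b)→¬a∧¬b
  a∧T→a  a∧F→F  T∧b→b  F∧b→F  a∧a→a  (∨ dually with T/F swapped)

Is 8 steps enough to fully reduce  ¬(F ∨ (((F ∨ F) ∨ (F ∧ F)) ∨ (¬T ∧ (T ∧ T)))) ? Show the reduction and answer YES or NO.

Answer: NO — after 8 steps the term is (T ∧ ¬(F ∧ F)) ∧ ¬(¬T ∧ (T ∧ T)), not yet normal

Reduction:
  start: ¬(F ∨ (((F ∨ F) ∨ (F ∧ F)) ∨ (¬T ∧ (T ∧ T))))
  [1] ¬F ∧ ¬(((F ∨ F) ∨ (F ∧ F)) ∨ (¬T ∧ (T ∧ T)))
  [2] T ∧ ¬(((F ∨ F) ∨ (F ∧ F)) ∨ (¬T ∧ (T ∧ T)))
  [3] ¬(((F ∨ F) ∨ (F ∧ F)) ∨ (¬T ∧ (T ∧ T)))
  [4] ¬((F ∨ F) ∨ (F ∧ F)) ∧ ¬(¬T ∧ (T ∧ T))
  [5] (¬(F ∨ F) ∧ ¬(F ∧ F)) ∧ ¬(¬T ∧ (T ∧ T))
  [6] ((¬F ∧ ¬F) ∧ ¬(F ∧ F)) ∧ ¬(¬T ∧ (T ∧ T))
  [7] (¬F ∧ ¬(F ∧ F)) ∧ ¬(¬T ∧ (T ∧ T))
  [8] (T ∧ ¬(F ∧ F)) ∧ ¬(¬T ∧ (T ∧ T))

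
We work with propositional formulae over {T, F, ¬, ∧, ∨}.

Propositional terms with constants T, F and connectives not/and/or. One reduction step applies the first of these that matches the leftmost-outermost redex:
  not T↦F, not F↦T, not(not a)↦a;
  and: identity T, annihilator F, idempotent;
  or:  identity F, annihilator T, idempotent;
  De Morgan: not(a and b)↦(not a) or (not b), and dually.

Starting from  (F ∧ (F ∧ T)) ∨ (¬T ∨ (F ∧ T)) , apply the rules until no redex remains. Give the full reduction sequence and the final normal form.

  start: (F ∧ (F ∧ T)) ∨ (¬T ∨ (F ∧ T))
  step 1: F ∨ (¬T ∨ (F ∧ T))
  step 2: ¬T ∨ (F ∧ T)
  step 3: F ∨ (F ∧ T)
  step 4: F ∧ T
  step 5: F

Answer: normal form = F  (in 5 steps)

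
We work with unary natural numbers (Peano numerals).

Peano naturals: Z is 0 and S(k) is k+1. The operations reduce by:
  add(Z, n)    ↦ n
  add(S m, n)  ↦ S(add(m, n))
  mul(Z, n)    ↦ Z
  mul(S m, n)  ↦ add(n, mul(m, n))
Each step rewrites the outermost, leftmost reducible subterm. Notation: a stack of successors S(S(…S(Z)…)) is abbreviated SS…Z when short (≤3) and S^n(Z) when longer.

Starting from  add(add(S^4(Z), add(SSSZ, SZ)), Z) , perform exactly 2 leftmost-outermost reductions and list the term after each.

  start: add(add(S^4(Z), add(SSSZ, SZ)), Z)
  [1] add(S(add(SSSZ, add(SSSZ, SZ))), Z)
  [2] S(add(add(SSSZ, add(SSSZ, SZ)), Z))

Answer: after 2 steps: S(add(add(SSSZ, add(SSSZ, SZ)), Z))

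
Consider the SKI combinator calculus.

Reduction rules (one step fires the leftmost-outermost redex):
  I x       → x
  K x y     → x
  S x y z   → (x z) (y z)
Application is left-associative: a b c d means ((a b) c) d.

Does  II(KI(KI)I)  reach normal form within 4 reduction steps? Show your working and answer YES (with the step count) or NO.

Answer: YES — reaches normal form I in 4 ≤ 4 steps

Derivation:
  start: II(KI(KI)I)
  step 1: I(KI(KI)I)
  step 2: KI(KI)I
  step 3: II
  step 4: I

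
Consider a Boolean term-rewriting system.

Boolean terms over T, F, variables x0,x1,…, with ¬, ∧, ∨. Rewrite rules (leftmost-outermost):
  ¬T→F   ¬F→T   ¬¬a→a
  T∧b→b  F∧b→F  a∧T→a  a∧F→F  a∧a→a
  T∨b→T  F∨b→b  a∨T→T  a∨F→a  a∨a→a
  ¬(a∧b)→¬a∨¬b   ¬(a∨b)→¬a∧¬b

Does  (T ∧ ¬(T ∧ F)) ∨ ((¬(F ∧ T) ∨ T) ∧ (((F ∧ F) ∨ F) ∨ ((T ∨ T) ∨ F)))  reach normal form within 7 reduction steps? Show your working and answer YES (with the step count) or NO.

Answer: YES — reaches normal form T in 6 ≤ 7 steps

Derivation:
  start: (T ∧ ¬(T ∧ F)) ∨ ((¬(F ∧ T) ∨ T) ∧ (((F ∧ F) ∨ F) ∨ ((T ∨ T) ∨ F)))
  [1] ¬(T ∧ F) ∨ ((¬(F ∧ T) ∨ T) ∧ (((F ∧ F) ∨ F) ∨ ((T ∨ T) ∨ F)))
  [2] (¬T ∨ ¬F) ∨ ((¬(F ∧ T) ∨ T) ∧ (((F ∧ F) ∨ F) ∨ ((T ∨ T) ∨ F)))
  [3] (F ∨ ¬F) ∨ ((¬(F ∧ T) ∨ T) ∧ (((F ∧ F) ∨ F) ∨ ((T ∨ T) ∨ F)))
  [4] ¬F ∨ ((¬(F ∧ T) ∨ T) ∧ (((F ∧ F) ∨ F) ∨ ((T ∨ T) ∨ F)))
  [5] T ∨ ((¬(F ∧ T) ∨ T) ∧ (((F ∧ F) ∨ F) ∨ ((T ∨ T) ∨ F)))
  [6] T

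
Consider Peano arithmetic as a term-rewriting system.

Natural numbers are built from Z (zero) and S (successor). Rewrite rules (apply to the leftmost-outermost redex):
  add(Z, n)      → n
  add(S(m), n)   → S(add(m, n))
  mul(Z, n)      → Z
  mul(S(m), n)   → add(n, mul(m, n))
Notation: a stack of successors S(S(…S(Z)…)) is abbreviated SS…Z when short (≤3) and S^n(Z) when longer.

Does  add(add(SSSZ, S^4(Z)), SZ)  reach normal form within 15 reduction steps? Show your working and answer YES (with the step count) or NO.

Answer: YES — reaches normal form S^8(Z) in 12 ≤ 15 steps

Derivation:
  start: add(add(SSSZ, S^4(Z)), SZ)
  →1  add(S(add(SSZ, S^4(Z))), SZ)
  →2  S(add(add(SSZ, S^4(Z)), SZ))
  →3  S(add(S(add(SZ, S^4(Z))), SZ))
  →4  S(S(add(add(SZ, S^4(Z)), SZ)))
  →5  S(S(add(S(add(Z, S^4(Z))), SZ)))
  →6  S(S(S(add(add(Z, S^4(Z)), SZ))))
  →7  S(S(S(add(S^4(Z), SZ))))
  →8  S(S(S(S(add(SSSZ, SZ)))))
  →9  S(S(S(S(S(add(SSZ, SZ))))))
  →10  S(S(S(S(S(S(add(SZ, SZ)))))))
  →11  S(S(S(S(S(S(S(add(Z, SZ))))))))
  →12  S^8(Z)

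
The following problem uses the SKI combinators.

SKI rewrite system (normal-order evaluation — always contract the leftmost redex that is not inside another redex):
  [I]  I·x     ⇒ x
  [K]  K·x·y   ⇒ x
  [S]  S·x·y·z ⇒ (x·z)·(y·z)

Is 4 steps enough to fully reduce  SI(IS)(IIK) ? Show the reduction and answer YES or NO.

  start: SI(IS)(IIK)
  [1] I(IIK)(IS(IIK))
  [2] IIK(IS(IIK))
  [3] IK(IS(IIK))
  [4] K(IS(IIK))

Answer: NO — after 4 steps the term is K(IS(IIK)), not yet normal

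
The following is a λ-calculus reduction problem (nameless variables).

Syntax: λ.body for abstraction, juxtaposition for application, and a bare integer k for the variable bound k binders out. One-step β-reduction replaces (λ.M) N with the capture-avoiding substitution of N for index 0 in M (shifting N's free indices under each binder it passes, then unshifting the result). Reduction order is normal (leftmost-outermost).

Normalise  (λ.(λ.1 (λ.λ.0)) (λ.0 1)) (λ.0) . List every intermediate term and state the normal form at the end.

  start: (λ.(λ.1 (λ.λ.0)) (λ.0 1)) (λ.0)
  step 1: (λ.(λ.0) (λ.λ.0)) (λ.0 (λ.0))
  step 2: (λ.0) (λ.λ.0)
  step 3: λ.λ.0

Answer: normal form = λ.λ.0  (in 3 steps)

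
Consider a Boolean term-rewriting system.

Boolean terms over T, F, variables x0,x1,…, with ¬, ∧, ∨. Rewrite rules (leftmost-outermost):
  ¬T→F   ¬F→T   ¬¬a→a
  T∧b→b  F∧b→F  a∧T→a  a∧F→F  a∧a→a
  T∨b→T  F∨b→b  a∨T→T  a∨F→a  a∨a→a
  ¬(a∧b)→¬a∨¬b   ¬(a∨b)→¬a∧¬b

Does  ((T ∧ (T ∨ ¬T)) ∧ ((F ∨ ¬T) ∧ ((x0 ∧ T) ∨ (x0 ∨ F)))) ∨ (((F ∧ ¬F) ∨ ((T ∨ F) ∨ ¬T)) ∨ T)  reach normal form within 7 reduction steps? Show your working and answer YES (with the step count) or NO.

  start: ((T ∧ (T ∨ ¬T)) ∧ ((F ∨ ¬T) ∧ ((x0 ∧ T) ∨ (x0 ∨ F)))) ∨ (((F ∧ ¬F) ∨ ((T ∨ F) ∨ ¬T)) ∨ T)
  step 1: ((T ∨ ¬T) ∧ ((F ∨ ¬T) ∧ ((x0 ∧ T) ∨ (x0 ∨ F)))) ∨ (((F ∧ ¬F) ∨ ((T ∨ F) ∨ ¬T)) ∨ T)
  step 2: (T ∧ ((F ∨ ¬T) ∧ ((x0 ∧ T) ∨ (x0 ∨ F)))) ∨ (((F ∧ ¬F) ∨ ((T ∨ F) ∨ ¬T)) ∨ T)
  step 3: ((F ∨ ¬T) ∧ ((x0 ∧ T) ∨ (x0 ∨ F))) ∨ (((F ∧ ¬F) ∨ ((T ∨ F) ∨ ¬T)) ∨ T)
  step 4: (¬T ∧ ((x0 ∧ T) ∨ (x0 ∨ F))) ∨ (((F ∧ ¬F) ∨ ((T ∨ F) ∨ ¬T)) ∨ T)
  step 5: (F ∧ ((x0 ∧ T) ∨ (x0 ∨ F))) ∨ (((F ∧ ¬F) ∨ ((T ∨ F) ∨ ¬T)) ∨ T)
  step 6: F ∨ (((F ∧ ¬F) ∨ ((T ∨ F) ∨ ¬T)) ∨ T)
  step 7: ((F ∧ ¬F) ∨ ((T ∨ F) ∨ ¬T)) ∨ T

Answer: NO — after 7 steps the term is ((F ∧ ¬F) ∨ ((T ∨ F) ∨ ¬T)) ∨ T, not yet normal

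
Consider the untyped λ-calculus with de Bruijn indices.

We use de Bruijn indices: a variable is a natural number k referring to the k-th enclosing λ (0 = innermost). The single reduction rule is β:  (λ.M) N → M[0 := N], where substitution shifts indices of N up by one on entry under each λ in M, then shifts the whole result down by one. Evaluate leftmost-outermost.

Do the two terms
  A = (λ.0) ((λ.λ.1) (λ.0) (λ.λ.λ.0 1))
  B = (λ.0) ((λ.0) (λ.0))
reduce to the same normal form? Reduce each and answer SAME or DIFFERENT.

Answer: SAME — A ⇓ λ.0, B ⇓ λ.0

Derivation:
Term A:
  start: (λ.0) ((λ.λ.1) (λ.0) (λ.λ.λ.0 1))
  →1  (λ.λ.1) (λ.0) (λ.λ.λ.0 1)
  →2  (λ.λ.0) (λ.λ.λ.0 1)
  →3  λ.0

Term B:
  start: (λ.0) ((λ.0) (λ.0))
  →1  (λ.0) (λ.0)
  →2  λ.0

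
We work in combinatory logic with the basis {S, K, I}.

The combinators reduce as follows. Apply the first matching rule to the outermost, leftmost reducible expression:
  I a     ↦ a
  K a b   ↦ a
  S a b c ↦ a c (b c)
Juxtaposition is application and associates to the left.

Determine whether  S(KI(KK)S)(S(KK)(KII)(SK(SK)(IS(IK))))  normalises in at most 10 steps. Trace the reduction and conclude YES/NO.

Answer: YES — reaches normal form SS(K(SK)) in 10 ≤ 10 steps

Derivation:
  start: S(KI(KK)S)(S(KK)(KII)(SK(SK)(IS(IK))))
  step 1: S(IS)(S(KK)(KII)(SK(SK)(IS(IK))))
  step 2: SS(S(KK)(KII)(SK(SK)(IS(IK))))
  step 3: SS(KK(SK(SK)(IS(IK)))(KII(SK(SK)(IS(IK)))))
  step 4: SS(K(KII(SK(SK)(IS(IK)))))
  step 5: SS(K(I(SK(SK)(IS(IK)))))
  step 6: SS(K(SK(SK)(IS(IK))))
  step 7: SS(K(K(IS(IK))(SK(IS(IK)))))
  step 8: SS(K(IS(IK)))
  step 9: SS(K(S(IK)))
  step 10: SS(K(SK))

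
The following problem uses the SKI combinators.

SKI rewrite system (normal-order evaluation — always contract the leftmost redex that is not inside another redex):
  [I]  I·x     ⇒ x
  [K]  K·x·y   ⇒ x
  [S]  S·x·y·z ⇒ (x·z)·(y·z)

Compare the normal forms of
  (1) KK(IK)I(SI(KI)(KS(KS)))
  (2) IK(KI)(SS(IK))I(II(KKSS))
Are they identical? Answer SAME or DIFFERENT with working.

Term A:
  start: KK(IK)I(SI(KI)(KS(KS)))
  [1] KI(SI(KI)(KS(KS)))
  [2] I

Term B:
  start: IK(KI)(SS(IK))I(II(KKSS))
  [1] K(KI)(SS(IK))I(II(KKSS))
  [2] KII(II(KKSS))
  [3] I(II(KKSS))
  [4] II(KKSS)
  [5] I(KKSS)
  [6] KKSS
  [7] KS

Answer: DIFFERENT — A ⇓ I, B ⇓ KS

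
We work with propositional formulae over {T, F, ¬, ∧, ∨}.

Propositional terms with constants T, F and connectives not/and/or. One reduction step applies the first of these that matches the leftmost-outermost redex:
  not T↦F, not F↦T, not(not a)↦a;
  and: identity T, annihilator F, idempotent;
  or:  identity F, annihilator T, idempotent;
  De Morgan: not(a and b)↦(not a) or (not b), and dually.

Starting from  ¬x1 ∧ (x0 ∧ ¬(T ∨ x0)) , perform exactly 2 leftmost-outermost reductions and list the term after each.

  start: ¬x1 ∧ (x0 ∧ ¬(T ∨ x0))
  →1  ¬x1 ∧ (x0 ∧ (¬T ∧ ¬x0))
  →2  ¬x1 ∧ (x0 ∧ (F ∧ ¬x0))

Answer: after 2 steps: ¬x1 ∧ (x0 ∧ (F ∧ ¬x0))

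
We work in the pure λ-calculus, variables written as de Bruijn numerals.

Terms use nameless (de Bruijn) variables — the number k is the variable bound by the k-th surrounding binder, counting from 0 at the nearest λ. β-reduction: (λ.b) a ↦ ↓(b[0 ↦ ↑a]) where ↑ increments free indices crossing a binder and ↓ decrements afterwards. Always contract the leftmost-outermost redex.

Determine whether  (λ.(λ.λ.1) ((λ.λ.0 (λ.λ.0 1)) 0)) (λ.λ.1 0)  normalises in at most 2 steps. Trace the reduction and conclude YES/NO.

  start: (λ.(λ.λ.1) ((λ.λ.0 (λ.λ.0 1)) 0)) (λ.λ.1 0)
  →1  (λ.λ.1) ((λ.λ.0 (λ.λ.0 1)) (λ.λ.1 0))
  →2  λ.(λ.λ.0 (λ.λ.0 1)) (λ.λ.1 0)

Answer: NO — after 2 steps the term is λ.(λ.λ.0 (λ.λ.0 1)) (λ.λ.1 0), not yet normal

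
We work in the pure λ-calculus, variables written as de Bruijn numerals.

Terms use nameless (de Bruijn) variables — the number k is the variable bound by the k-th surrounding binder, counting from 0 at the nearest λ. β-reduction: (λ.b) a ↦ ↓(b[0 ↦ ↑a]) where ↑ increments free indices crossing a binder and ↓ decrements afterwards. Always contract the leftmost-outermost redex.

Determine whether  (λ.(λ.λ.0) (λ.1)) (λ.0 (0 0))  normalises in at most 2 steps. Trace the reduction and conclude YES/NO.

  start: (λ.(λ.λ.0) (λ.1)) (λ.0 (0 0))
  step 1: (λ.λ.0) (λ.λ.0 (0 0))
  step 2: λ.0

Answer: YES — reaches normal form λ.0 in 2 ≤ 2 steps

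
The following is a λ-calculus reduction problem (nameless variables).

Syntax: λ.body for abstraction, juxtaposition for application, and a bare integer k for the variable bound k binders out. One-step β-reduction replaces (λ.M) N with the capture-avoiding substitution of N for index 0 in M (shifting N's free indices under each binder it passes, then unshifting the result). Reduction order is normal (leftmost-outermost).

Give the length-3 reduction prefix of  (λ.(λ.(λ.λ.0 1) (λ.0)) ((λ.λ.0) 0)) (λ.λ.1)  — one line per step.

  start: (λ.(λ.(λ.λ.0 1) (λ.0)) ((λ.λ.0) 0)) (λ.λ.1)
  step 1: (λ.(λ.λ.0 1) (λ.0)) ((λ.λ.0) (λ.λ.1))
  step 2: (λ.λ.0 1) (λ.0)
  step 3: λ.0 (λ.0)

Answer: after 3 steps: λ.0 (λ.0)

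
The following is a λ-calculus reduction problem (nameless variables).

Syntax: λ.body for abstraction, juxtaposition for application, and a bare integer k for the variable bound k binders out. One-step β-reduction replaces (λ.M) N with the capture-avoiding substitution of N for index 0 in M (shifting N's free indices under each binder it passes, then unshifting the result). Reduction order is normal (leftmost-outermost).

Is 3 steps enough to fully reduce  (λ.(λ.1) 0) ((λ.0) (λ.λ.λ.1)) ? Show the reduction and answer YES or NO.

Answer: YES — reaches normal form λ.λ.λ.1 in 3 ≤ 3 steps

Derivation:
  start: (λ.(λ.1) 0) ((λ.0) (λ.λ.λ.1))
  →1  (λ.(λ.0) (λ.λ.λ.1)) ((λ.0) (λ.λ.λ.1))
  →2  (λ.0) (λ.λ.λ.1)
  →3  λ.λ.λ.1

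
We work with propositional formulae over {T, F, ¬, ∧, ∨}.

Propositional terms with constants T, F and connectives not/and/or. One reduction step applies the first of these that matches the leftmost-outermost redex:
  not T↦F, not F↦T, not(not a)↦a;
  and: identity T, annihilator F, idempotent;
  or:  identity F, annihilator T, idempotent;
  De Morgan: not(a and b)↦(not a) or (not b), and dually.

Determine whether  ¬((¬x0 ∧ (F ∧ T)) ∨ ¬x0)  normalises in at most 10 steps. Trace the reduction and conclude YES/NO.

Answer: YES — reaches normal form x0 in 9 ≤ 10 steps

Working:
  start: ¬((¬x0 ∧ (F ∧ T)) ∨ ¬x0)
  step 1: ¬(¬x0 ∧ (F ∧ T)) ∧ ¬¬x0
  step 2: (¬¬x0 ∨ ¬(F ∧ T)) ∧ ¬¬x0
  step 3: (x0 ∨ ¬(F ∧ T)) ∧ ¬¬x0
  step 4: (x0 ∨ (¬F ∨ ¬T)) ∧ ¬¬x0
  step 5: (x0 ∨ (T ∨ ¬T)) ∧ ¬¬x0
  step 6: (x0 ∨ T) ∧ ¬¬x0
  step 7: T ∧ ¬¬x0
  step 8: ¬¬x0
  step 9: x0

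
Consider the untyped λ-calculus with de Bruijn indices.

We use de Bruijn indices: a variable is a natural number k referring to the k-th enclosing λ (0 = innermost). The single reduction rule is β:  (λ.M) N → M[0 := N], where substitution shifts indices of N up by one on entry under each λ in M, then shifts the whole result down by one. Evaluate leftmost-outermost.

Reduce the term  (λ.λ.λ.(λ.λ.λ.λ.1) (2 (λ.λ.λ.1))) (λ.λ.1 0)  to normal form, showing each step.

  start: (λ.λ.λ.(λ.λ.λ.λ.1) (2 (λ.λ.λ.1))) (λ.λ.1 0)
  [1] λ.λ.(λ.λ.λ.λ.1) ((λ.λ.1 0) (λ.λ.λ.1))
  [2] λ.λ.λ.λ.λ.1

Answer: normal form = λ.λ.λ.λ.λ.1  (in 2 steps)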